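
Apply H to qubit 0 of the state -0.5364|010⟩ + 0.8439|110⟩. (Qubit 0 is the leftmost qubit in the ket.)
0.2174|010⟩ - 0.976|110⟩

H on qubit 0 mixes each pair of kets that differ only in qubit 0: amplitudes (a, b) of (|…0…⟩, |…1…⟩) become ((a + b)/√2, (a − b)/√2). Kets absent from the input have amplitude 0.
(|010⟩, |110⟩): (a, b) = (-0.5364, 0.8439) → (0.2174, -0.976)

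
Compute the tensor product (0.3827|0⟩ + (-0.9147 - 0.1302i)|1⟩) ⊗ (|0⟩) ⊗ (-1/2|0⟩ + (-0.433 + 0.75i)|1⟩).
-0.1914|000⟩ + (-0.1657 + 0.287i)|001⟩ + (0.4574 + 0.0651i)|100⟩ + (0.4937 - 0.6296i)|101⟩

amp(|b₁b₂…⟩) = product of the factor amplitudes for bits b₁, b₂, …; only kets whose every factor amplitude is nonzero survive.
|000⟩: (0.3827)(1)(-1/2) = -0.1914
|001⟩: (0.3827)(1)(-0.433 + 0.75i) = (-0.1657 + 0.287i)
|100⟩: (-0.9147 - 0.1302i)(1)(-1/2) = (0.4574 + 0.0651i)
|101⟩: (-0.9147 - 0.1302i)(1)(-0.433 + 0.75i) = (0.4937 - 0.6296i)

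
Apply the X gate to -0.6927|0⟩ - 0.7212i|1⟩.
-0.7212i|0⟩ - 0.6927|1⟩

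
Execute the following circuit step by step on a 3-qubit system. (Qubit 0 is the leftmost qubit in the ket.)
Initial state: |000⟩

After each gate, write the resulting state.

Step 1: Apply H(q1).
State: 1/√2|000⟩ + 1/√2|010⟩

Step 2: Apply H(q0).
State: 1/2|000⟩ + 1/2|010⟩ + 1/2|100⟩ + 1/2|110⟩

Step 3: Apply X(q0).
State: 1/2|000⟩ + 1/2|010⟩ + 1/2|100⟩ + 1/2|110⟩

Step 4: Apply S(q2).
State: 1/2|000⟩ + 1/2|010⟩ + 1/2|100⟩ + 1/2|110⟩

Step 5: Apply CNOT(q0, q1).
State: 1/2|000⟩ + 1/2|010⟩ + 1/2|100⟩ + 1/2|110⟩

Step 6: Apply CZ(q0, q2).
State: 1/2|000⟩ + 1/2|010⟩ + 1/2|100⟩ + 1/2|110⟩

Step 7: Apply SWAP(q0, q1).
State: 1/2|000⟩ + 1/2|010⟩ + 1/2|100⟩ + 1/2|110⟩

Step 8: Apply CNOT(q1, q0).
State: 1/2|000⟩ + 1/2|010⟩ + 1/2|100⟩ + 1/2|110⟩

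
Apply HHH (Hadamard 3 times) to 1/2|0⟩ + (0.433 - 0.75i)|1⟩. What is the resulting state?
(0.6597 - 0.5303i)|0⟩ + (0.04738 + 0.5303i)|1⟩

H² = I, so H^3 = H: a single Hadamard. With (a, b) = (1/2, (0.433 - 0.75i)), H gives ((a + b)/√2, (a − b)/√2) = ((0.6597 - 0.5303i), (0.04738 + 0.5303i)).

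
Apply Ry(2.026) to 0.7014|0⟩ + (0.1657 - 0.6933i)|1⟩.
(0.2307 + 0.5882i)|0⟩ + (0.6828 - 0.367i)|1⟩

Ry(2.026) = [[cos(θ/2), −sin(θ/2)], [sin(θ/2), cos(θ/2)]]; θ = 2.026, cos(θ/2) ≈ 0.529318, sin(θ/2) ≈ 0.848424.
With a = amp(|0⟩) = 0.7014 and b = amp(|1⟩) = (0.1657 - 0.6933i):
new amp(|0⟩) = (0.529318)·a + (-0.848424)·b = (0.2307 + 0.5882i)
new amp(|1⟩) = (0.848424)·a + (0.529318)·b = (0.6828 - 0.367i)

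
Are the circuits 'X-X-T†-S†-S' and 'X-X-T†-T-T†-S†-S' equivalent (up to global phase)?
Yes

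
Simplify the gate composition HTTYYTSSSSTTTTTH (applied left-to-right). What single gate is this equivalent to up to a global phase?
I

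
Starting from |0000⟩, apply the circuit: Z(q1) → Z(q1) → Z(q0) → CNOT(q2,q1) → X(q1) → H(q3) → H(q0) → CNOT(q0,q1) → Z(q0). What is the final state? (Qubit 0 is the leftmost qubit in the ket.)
1/2|0100⟩ + 1/2|0101⟩ - 1/2|1000⟩ - 1/2|1001⟩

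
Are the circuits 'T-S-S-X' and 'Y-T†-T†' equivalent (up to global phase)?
No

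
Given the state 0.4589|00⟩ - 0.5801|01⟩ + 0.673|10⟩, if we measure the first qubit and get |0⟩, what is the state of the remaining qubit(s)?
0.6204|0⟩ - 0.7843|1⟩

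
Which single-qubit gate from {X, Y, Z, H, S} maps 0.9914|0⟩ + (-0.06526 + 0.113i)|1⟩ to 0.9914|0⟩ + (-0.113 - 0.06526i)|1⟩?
S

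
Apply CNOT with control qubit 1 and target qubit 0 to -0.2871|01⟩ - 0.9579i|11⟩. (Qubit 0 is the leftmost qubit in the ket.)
-0.9579i|01⟩ - 0.2871|11⟩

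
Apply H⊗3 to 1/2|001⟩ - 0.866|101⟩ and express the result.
-0.1294|000⟩ + 0.1294|001⟩ - 0.1294|010⟩ + 0.1294|011⟩ + 0.483|100⟩ - 0.483|101⟩ + 0.483|110⟩ - 0.483|111⟩

H⊗3 gives amp(|y⟩) = (1/2√2) Σ_x (−1)^(x·y) amp(|x⟩), where x·y is the number of positions in which both x and y have a 1.
|000⟩: (1/2 - 0.866)/(2√2) = -0.1294
|001⟩: (-1/2 + 0.866)/(2√2) = 0.1294
|010⟩: (1/2 - 0.866)/(2√2) = -0.1294
|011⟩: (-1/2 + 0.866)/(2√2) = 0.1294
|100⟩: (1/2 + 0.866)/(2√2) = 0.483
|101⟩: (-1/2 - 0.866)/(2√2) = -0.483
|110⟩: (1/2 + 0.866)/(2√2) = 0.483
|111⟩: (-1/2 - 0.866)/(2√2) = -0.483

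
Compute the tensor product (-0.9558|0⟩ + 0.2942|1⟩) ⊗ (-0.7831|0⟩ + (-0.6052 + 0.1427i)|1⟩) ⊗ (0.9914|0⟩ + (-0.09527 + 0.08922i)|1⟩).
0.742|000⟩ + (-0.07131 + 0.06678i)|001⟩ + (0.5735 - 0.1352i)|010⟩ + (-0.04294 + 0.0646i)|011⟩ - 0.2284|100⟩ + (0.02195 - 0.02056i)|101⟩ + (-0.1765 + 0.04162i)|110⟩ + (0.01322 - 0.01989i)|111⟩

amp(|b₁b₂…⟩) = product of the factor amplitudes for bits b₁, b₂, …; only kets whose every factor amplitude is nonzero survive.
|000⟩: (-0.9558)(-0.7831)(0.9914) = 0.742
|001⟩: (-0.9558)(-0.7831)(-0.09527 + 0.08922i) = (-0.07131 + 0.06678i)
|010⟩: (-0.9558)(-0.6052 + 0.1427i)(0.9914) = (0.5735 - 0.1352i)
|011⟩: (-0.9558)(-0.6052 + 0.1427i)(-0.09527 + 0.08922i) = (-0.04294 + 0.0646i)
|100⟩: (0.2942)(-0.7831)(0.9914) = -0.2284
|101⟩: (0.2942)(-0.7831)(-0.09527 + 0.08922i) = (0.02195 - 0.02056i)
|110⟩: (0.2942)(-0.6052 + 0.1427i)(0.9914) = (-0.1765 + 0.04162i)
|111⟩: (0.2942)(-0.6052 + 0.1427i)(-0.09527 + 0.08922i) = (0.01322 - 0.01989i)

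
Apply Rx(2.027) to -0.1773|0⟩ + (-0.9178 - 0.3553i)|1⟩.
(-0.3953 + 0.7789i)|0⟩ + (-0.4854 - 0.03744i)|1⟩

Rx(2.027) = [[cos(θ/2), −i·sin(θ/2)], [−i·sin(θ/2), cos(θ/2)]]; θ = 2.027, cos(θ/2) ≈ 0.528894, sin(θ/2) ≈ 0.848688.
With a = amp(|0⟩) = -0.1773 and b = amp(|1⟩) = (-0.9178 - 0.3553i):
new amp(|0⟩) = (0.528894)·a + (-0.848688i)·b = (-0.3953 + 0.7789i)
new amp(|1⟩) = (-0.848688i)·a + (0.528894)·b = (-0.4854 - 0.03744i)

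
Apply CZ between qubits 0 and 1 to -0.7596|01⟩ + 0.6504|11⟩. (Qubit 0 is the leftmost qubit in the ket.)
-0.7596|01⟩ - 0.6504|11⟩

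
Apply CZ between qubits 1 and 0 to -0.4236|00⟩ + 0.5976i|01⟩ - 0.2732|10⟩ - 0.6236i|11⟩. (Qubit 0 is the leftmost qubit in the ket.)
-0.4236|00⟩ + 0.5976i|01⟩ - 0.2732|10⟩ + 0.6236i|11⟩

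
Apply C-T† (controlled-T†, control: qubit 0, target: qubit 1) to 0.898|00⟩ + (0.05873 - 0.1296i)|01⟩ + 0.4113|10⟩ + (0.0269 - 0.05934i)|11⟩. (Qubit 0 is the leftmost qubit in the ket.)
0.898|00⟩ + (0.05873 - 0.1296i)|01⟩ + 0.4113|10⟩ + (-0.02294 - 0.06098i)|11⟩

C-T† leaves the control-|0⟩ kets |00⟩, |01⟩ unchanged and applies T† to qubit 1 on the control-|1⟩ pair (|10⟩, |11⟩).
T† = [[1, 0], [0, (1/√2 - (1/√2)i)]].
With a = amp(|10⟩) = 0.4113 and b = amp(|11⟩) = (0.0269 - 0.05934i):
new amp(|10⟩) = (1)·a = 0.4113
new amp(|11⟩) = (1/√2 - (1/√2)i)·b = (-0.02294 - 0.06098i)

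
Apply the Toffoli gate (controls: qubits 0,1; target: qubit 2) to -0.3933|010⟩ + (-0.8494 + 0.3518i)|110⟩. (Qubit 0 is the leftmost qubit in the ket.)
-0.3933|010⟩ + (-0.8494 + 0.3518i)|111⟩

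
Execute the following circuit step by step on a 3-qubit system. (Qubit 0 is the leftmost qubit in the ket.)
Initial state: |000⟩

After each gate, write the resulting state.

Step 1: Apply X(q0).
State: |100⟩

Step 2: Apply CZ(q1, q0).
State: |100⟩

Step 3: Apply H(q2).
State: 1/√2|100⟩ + 1/√2|101⟩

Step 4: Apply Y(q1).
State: (1/√2)i|110⟩ + (1/√2)i|111⟩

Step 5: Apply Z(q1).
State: -(1/√2)i|110⟩ - (1/√2)i|111⟩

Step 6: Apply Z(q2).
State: -(1/√2)i|110⟩ + (1/√2)i|111⟩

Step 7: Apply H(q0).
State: -(1/2)i|010⟩ + (1/2)i|011⟩ + (1/2)i|110⟩ - (1/2)i|111⟩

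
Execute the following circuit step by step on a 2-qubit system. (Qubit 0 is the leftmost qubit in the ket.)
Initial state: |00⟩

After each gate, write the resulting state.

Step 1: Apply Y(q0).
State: i|10⟩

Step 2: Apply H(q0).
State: (1/√2)i|00⟩ - (1/√2)i|10⟩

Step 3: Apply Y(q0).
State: -1/√2|00⟩ - 1/√2|10⟩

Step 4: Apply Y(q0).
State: (1/√2)i|00⟩ - (1/√2)i|10⟩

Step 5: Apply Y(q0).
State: -1/√2|00⟩ - 1/√2|10⟩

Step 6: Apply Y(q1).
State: -(1/√2)i|01⟩ - (1/√2)i|11⟩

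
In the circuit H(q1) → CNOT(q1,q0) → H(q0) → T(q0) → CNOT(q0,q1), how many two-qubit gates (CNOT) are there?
2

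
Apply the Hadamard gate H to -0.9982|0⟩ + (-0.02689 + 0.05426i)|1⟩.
(-0.7248 + 0.03837i)|0⟩ + (-0.6868 - 0.03837i)|1⟩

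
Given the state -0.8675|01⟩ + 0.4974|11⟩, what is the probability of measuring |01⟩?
0.7526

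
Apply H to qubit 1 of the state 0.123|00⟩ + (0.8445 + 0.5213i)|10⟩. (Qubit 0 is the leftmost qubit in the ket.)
0.08697|00⟩ + 0.08697|01⟩ + (0.5972 + 0.3686i)|10⟩ + (0.5972 + 0.3686i)|11⟩

H on qubit 1 mixes each pair of kets that differ only in qubit 1: amplitudes (a, b) of (|…0…⟩, |…1…⟩) become ((a + b)/√2, (a − b)/√2). Kets absent from the input have amplitude 0.
(|00⟩, |01⟩): (a, b) = (0.123, 0) → (0.08697, 0.08697)
(|10⟩, |11⟩): (a, b) = ((0.8445 + 0.5213i), 0) → ((0.5972 + 0.3686i), (0.5972 + 0.3686i))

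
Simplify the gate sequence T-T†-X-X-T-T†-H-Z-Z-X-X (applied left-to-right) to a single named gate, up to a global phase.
H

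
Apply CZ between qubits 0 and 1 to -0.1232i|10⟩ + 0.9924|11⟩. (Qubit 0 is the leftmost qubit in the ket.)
-0.1232i|10⟩ - 0.9924|11⟩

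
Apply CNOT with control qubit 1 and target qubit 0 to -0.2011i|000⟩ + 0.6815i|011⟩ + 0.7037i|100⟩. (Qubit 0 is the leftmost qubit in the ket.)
-0.2011i|000⟩ + 0.7037i|100⟩ + 0.6815i|111⟩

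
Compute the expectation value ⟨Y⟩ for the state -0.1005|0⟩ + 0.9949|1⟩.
0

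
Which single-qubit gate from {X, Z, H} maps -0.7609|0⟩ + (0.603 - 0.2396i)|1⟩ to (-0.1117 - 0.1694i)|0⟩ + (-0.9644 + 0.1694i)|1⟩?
H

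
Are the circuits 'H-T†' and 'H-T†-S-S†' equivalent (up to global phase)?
Yes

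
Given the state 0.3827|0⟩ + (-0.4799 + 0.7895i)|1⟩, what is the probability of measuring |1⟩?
0.8536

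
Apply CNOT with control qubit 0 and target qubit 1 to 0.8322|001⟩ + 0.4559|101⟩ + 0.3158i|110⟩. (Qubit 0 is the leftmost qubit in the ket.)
0.8322|001⟩ + 0.3158i|100⟩ + 0.4559|111⟩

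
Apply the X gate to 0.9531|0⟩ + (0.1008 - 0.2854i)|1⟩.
(0.1008 - 0.2854i)|0⟩ + 0.9531|1⟩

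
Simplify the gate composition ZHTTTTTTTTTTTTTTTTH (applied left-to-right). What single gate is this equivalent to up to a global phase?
Z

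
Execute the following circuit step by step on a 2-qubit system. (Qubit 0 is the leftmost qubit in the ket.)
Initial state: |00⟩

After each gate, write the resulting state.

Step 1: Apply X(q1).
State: |01⟩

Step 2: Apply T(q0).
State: |01⟩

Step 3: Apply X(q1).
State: |00⟩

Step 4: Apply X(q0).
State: |10⟩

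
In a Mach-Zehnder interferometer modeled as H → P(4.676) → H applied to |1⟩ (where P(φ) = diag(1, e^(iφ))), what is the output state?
(0.5182 + 0.4997i)|0⟩ + (0.4818 - 0.4997i)|1⟩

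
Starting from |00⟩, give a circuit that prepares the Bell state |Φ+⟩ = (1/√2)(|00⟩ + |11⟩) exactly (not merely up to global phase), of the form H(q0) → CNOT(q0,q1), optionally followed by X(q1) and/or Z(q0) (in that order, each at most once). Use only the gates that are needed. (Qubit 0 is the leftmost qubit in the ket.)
H(q0) → CNOT(q0,q1)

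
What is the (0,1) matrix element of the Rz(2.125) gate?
0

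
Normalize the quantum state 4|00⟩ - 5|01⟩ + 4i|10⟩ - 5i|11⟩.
0.4417|00⟩ - 0.5522|01⟩ + 0.4417i|10⟩ - 0.5522i|11⟩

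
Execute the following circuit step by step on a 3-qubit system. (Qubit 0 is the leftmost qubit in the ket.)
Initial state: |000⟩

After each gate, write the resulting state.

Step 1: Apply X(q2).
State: |001⟩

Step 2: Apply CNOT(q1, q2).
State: |001⟩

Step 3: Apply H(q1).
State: 1/√2|001⟩ + 1/√2|011⟩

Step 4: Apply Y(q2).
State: -(1/√2)i|000⟩ - (1/√2)i|010⟩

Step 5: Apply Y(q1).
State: -1/√2|000⟩ + 1/√2|010⟩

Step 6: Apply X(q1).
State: 1/√2|000⟩ - 1/√2|010⟩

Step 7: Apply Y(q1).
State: (1/√2)i|000⟩ + (1/√2)i|010⟩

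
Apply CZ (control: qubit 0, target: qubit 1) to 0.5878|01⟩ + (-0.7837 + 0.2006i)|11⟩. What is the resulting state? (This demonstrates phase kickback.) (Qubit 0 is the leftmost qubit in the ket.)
0.5878|01⟩ + (0.7837 - 0.2006i)|11⟩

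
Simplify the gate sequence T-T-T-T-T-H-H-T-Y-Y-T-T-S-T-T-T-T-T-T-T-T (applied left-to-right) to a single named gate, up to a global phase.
S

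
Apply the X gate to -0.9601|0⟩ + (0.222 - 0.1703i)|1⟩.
(0.222 - 0.1703i)|0⟩ - 0.9601|1⟩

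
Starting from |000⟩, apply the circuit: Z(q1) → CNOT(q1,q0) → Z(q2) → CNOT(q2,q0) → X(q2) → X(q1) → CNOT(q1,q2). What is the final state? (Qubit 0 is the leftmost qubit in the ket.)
|010⟩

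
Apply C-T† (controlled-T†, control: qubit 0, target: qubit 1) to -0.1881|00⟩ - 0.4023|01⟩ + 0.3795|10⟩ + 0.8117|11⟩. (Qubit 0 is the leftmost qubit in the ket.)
-0.1881|00⟩ - 0.4023|01⟩ + 0.3795|10⟩ + (0.574 - 0.574i)|11⟩

C-T† leaves the control-|0⟩ kets |00⟩, |01⟩ unchanged and applies T† to qubit 1 on the control-|1⟩ pair (|10⟩, |11⟩).
T† = [[1, 0], [0, (1/√2 - (1/√2)i)]].
With a = amp(|10⟩) = 0.3795 and b = amp(|11⟩) = 0.8117:
new amp(|10⟩) = (1)·a = 0.3795
new amp(|11⟩) = (1/√2 - (1/√2)i)·b = (0.574 - 0.574i)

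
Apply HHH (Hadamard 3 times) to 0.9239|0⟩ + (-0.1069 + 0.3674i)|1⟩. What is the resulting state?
(0.5777 + 0.2598i)|0⟩ + (0.7289 - 0.2598i)|1⟩

H² = I, so H^3 = H: a single Hadamard. With (a, b) = (0.9239, (-0.1069 + 0.3674i)), H gives ((a + b)/√2, (a − b)/√2) = ((0.5777 + 0.2598i), (0.7289 - 0.2598i)).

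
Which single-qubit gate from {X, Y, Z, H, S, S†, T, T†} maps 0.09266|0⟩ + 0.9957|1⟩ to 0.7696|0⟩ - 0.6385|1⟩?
H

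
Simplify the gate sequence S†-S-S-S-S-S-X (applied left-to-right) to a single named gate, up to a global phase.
X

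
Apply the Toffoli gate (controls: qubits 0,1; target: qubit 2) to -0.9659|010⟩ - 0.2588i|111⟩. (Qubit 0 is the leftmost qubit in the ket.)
-0.9659|010⟩ - 0.2588i|110⟩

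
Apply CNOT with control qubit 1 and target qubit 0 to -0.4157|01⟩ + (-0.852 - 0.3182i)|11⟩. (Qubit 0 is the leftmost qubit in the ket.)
(-0.852 - 0.3182i)|01⟩ - 0.4157|11⟩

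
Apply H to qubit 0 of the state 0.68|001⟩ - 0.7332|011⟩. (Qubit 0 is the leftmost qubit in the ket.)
0.4808|001⟩ - 0.5185|011⟩ + 0.4808|101⟩ - 0.5185|111⟩

H on qubit 0 mixes each pair of kets that differ only in qubit 0: amplitudes (a, b) of (|…0…⟩, |…1…⟩) become ((a + b)/√2, (a − b)/√2). Kets absent from the input have amplitude 0.
(|001⟩, |101⟩): (a, b) = (0.68, 0) → (0.4808, 0.4808)
(|011⟩, |111⟩): (a, b) = (-0.7332, 0) → (-0.5185, -0.5185)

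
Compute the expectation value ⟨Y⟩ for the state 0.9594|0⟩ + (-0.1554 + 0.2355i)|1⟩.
0.4519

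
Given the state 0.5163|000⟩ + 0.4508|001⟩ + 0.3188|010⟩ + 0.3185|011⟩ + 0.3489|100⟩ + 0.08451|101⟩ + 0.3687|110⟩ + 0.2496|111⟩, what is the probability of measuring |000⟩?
0.2666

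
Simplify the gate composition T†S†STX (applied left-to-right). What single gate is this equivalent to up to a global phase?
X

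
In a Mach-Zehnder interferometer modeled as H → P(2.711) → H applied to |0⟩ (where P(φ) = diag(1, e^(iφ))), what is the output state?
(0.04564 + 0.2087i)|0⟩ + (0.9544 - 0.2087i)|1⟩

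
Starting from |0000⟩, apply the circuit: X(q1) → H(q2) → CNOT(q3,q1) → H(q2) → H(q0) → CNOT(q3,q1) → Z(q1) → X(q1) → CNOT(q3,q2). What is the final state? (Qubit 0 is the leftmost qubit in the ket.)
-1/√2|0000⟩ - 1/√2|1000⟩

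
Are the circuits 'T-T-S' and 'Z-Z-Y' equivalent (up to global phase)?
No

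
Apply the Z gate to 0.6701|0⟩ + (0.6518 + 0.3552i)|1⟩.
0.6701|0⟩ + (-0.6518 - 0.3552i)|1⟩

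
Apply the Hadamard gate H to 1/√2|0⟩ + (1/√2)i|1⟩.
(1/2 + (1/2)i)|0⟩ + (1/2 - (1/2)i)|1⟩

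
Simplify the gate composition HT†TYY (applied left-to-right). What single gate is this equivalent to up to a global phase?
H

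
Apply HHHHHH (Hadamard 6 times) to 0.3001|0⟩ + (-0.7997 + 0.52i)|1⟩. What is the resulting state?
0.3001|0⟩ + (-0.7997 + 0.52i)|1⟩

H² = I, so an even number of Hadamards cancels: H^6 = I and the state is unchanged.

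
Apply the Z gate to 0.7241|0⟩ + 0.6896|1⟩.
0.7241|0⟩ - 0.6896|1⟩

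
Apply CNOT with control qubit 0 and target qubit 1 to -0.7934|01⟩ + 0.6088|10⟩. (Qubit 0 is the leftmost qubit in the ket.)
-0.7934|01⟩ + 0.6088|11⟩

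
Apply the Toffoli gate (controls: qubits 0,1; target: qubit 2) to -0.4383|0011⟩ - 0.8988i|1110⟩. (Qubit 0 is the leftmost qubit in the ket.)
-0.4383|0011⟩ - 0.8988i|1100⟩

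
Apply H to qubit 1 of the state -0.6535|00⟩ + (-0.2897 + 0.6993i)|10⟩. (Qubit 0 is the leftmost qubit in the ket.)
-0.4621|00⟩ - 0.4621|01⟩ + (-0.2048 + 0.4945i)|10⟩ + (-0.2048 + 0.4945i)|11⟩

H on qubit 1 mixes each pair of kets that differ only in qubit 1: amplitudes (a, b) of (|…0…⟩, |…1…⟩) become ((a + b)/√2, (a − b)/√2). Kets absent from the input have amplitude 0.
(|00⟩, |01⟩): (a, b) = (-0.6535, 0) → (-0.4621, -0.4621)
(|10⟩, |11⟩): (a, b) = ((-0.2897 + 0.6993i), 0) → ((-0.2048 + 0.4945i), (-0.2048 + 0.4945i))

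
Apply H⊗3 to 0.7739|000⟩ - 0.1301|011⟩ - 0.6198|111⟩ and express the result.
0.008485|000⟩ + 0.5387|001⟩ + 0.5387|010⟩ + 0.008485|011⟩ + 0.4468|100⟩ + 0.1005|101⟩ + 0.1005|110⟩ + 0.4468|111⟩

H⊗3 gives amp(|y⟩) = (1/2√2) Σ_x (−1)^(x·y) amp(|x⟩), where x·y is the number of positions in which both x and y have a 1.
|000⟩: (0.7739 - 0.1301 - 0.6198)/(2√2) = 0.008485
|001⟩: (0.7739 + 0.1301 + 0.6198)/(2√2) = 0.5387
|010⟩: (0.7739 + 0.1301 + 0.6198)/(2√2) = 0.5387
|011⟩: (0.7739 - 0.1301 - 0.6198)/(2√2) = 0.008485
|100⟩: (0.7739 - 0.1301 + 0.6198)/(2√2) = 0.4468
|101⟩: (0.7739 + 0.1301 - 0.6198)/(2√2) = 0.1005
|110⟩: (0.7739 + 0.1301 - 0.6198)/(2√2) = 0.1005
|111⟩: (0.7739 - 0.1301 + 0.6198)/(2√2) = 0.4468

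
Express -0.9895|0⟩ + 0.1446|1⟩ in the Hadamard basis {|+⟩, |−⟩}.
-0.5974|+⟩ - 0.8019|−⟩

With |ψ⟩ = α|0⟩ + β|1⟩, the Hadamard-basis coefficients are ⟨+|ψ⟩ = (α + β)/√2 and ⟨−|ψ⟩ = (α − β)/√2.
Here α = -0.9895, β = 0.1446: (α + β)/√2 = -0.5974, (α − β)/√2 = -0.8019.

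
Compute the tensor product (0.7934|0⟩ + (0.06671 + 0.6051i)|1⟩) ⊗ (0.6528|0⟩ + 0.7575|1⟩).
0.5179|00⟩ + 0.601|01⟩ + (0.04355 + 0.395i)|10⟩ + (0.05053 + 0.4584i)|11⟩

amp(|b₁b₂…⟩) = product of the factor amplitudes for bits b₁, b₂, …; only kets whose every factor amplitude is nonzero survive.
|00⟩: (0.7934)(0.6528) = 0.5179
|01⟩: (0.7934)(0.7575) = 0.601
|10⟩: (0.06671 + 0.6051i)(0.6528) = (0.04355 + 0.395i)
|11⟩: (0.06671 + 0.6051i)(0.7575) = (0.05053 + 0.4584i)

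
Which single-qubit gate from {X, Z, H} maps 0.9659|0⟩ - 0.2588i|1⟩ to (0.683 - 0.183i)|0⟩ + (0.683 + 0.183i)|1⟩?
H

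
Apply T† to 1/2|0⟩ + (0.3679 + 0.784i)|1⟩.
1/2|0⟩ + (0.8145 + 0.2942i)|1⟩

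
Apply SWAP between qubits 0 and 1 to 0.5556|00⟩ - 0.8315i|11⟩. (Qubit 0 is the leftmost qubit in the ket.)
0.5556|00⟩ - 0.8315i|11⟩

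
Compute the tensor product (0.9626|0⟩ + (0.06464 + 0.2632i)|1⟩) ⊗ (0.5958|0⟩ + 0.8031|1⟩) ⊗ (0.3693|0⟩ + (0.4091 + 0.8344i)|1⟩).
0.2118|000⟩ + (0.2346 + 0.4785i)|001⟩ + 0.2855|010⟩ + (0.3163 + 0.645i)|011⟩ + (0.01422 + 0.05791i)|100⟩ + (-0.1151 + 0.09629i)|101⟩ + (0.01917 + 0.07806i)|110⟩ + (-0.1551 + 0.1298i)|111⟩

amp(|b₁b₂…⟩) = product of the factor amplitudes for bits b₁, b₂, …; only kets whose every factor amplitude is nonzero survive.
|000⟩: (0.9626)(0.5958)(0.3693) = 0.2118
|001⟩: (0.9626)(0.5958)(0.4091 + 0.8344i) = (0.2346 + 0.4785i)
|010⟩: (0.9626)(0.8031)(0.3693) = 0.2855
|011⟩: (0.9626)(0.8031)(0.4091 + 0.8344i) = (0.3163 + 0.645i)
|100⟩: (0.06464 + 0.2632i)(0.5958)(0.3693) = (0.01422 + 0.05791i)
|101⟩: (0.06464 + 0.2632i)(0.5958)(0.4091 + 0.8344i) = (-0.1151 + 0.09629i)
|110⟩: (0.06464 + 0.2632i)(0.8031)(0.3693) = (0.01917 + 0.07806i)
|111⟩: (0.06464 + 0.2632i)(0.8031)(0.4091 + 0.8344i) = (-0.1551 + 0.1298i)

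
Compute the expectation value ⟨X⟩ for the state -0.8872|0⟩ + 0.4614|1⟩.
-0.8187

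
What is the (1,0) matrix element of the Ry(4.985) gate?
0.6045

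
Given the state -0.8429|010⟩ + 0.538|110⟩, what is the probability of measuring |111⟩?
0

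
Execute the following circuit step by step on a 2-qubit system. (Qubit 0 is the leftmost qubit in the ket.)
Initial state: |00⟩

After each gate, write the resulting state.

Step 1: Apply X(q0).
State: |10⟩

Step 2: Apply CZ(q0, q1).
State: |10⟩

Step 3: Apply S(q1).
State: |10⟩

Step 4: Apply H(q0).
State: 1/√2|00⟩ - 1/√2|10⟩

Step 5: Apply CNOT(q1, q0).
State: 1/√2|00⟩ - 1/√2|10⟩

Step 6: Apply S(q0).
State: 1/√2|00⟩ - (1/√2)i|10⟩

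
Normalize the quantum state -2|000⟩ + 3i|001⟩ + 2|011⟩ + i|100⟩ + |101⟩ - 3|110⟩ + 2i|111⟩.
-1/√8|000⟩ + 0.5303i|001⟩ + 1/√8|011⟩ + 0.1768i|100⟩ + 0.1768|101⟩ - 0.5303|110⟩ + (1/√8)i|111⟩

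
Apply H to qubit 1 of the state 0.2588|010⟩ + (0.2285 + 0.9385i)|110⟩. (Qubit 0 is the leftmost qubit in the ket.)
0.183|000⟩ - 0.183|010⟩ + (0.1616 + 0.6636i)|100⟩ + (-0.1616 - 0.6636i)|110⟩

H on qubit 1 mixes each pair of kets that differ only in qubit 1: amplitudes (a, b) of (|…0…⟩, |…1…⟩) become ((a + b)/√2, (a − b)/√2). Kets absent from the input have amplitude 0.
(|000⟩, |010⟩): (a, b) = (0, 0.2588) → (0.183, -0.183)
(|100⟩, |110⟩): (a, b) = (0, (0.2285 + 0.9385i)) → ((0.1616 + 0.6636i), (-0.1616 - 0.6636i))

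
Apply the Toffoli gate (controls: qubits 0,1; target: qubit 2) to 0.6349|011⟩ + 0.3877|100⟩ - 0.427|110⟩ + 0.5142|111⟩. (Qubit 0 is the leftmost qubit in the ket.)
0.6349|011⟩ + 0.3877|100⟩ + 0.5142|110⟩ - 0.427|111⟩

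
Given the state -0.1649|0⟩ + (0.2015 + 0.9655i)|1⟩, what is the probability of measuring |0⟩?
0.02719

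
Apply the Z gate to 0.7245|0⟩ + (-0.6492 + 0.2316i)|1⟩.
0.7245|0⟩ + (0.6492 - 0.2316i)|1⟩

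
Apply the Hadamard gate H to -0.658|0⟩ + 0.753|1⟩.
0.06718|0⟩ - 0.9977|1⟩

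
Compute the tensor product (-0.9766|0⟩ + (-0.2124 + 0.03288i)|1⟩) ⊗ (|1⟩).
-0.9766|01⟩ + (-0.2124 + 0.03288i)|11⟩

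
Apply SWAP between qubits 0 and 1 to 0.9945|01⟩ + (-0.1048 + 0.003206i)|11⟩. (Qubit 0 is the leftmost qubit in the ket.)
0.9945|10⟩ + (-0.1048 + 0.003206i)|11⟩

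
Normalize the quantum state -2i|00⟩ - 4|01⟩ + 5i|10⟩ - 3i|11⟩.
-0.2722i|00⟩ - 0.5443|01⟩ + 0.6804i|10⟩ - (1/√6)i|11⟩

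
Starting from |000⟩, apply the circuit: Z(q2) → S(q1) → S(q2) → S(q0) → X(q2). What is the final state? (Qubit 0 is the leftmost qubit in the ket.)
|001⟩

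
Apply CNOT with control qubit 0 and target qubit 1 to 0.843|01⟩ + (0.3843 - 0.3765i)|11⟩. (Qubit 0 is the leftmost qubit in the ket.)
0.843|01⟩ + (0.3843 - 0.3765i)|10⟩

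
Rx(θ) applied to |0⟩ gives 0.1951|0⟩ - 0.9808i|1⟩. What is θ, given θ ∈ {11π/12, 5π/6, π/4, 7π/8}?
7π/8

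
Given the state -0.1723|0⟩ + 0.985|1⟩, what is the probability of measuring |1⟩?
0.9702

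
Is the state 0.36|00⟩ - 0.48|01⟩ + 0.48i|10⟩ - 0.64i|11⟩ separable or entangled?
Separable

Writing the state as a|00⟩ + b|01⟩ + c|10⟩ + d|11⟩, it is a product state iff ad − bc = 0.
Here (a, b, c, d) = (0.36, -0.48, 0.48i, -0.64i): ad − bc = (0.36)(-0.64i) − (-0.48)(0.48i) = 0, so the state is separable.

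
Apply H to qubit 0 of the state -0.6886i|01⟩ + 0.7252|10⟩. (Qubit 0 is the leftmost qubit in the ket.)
0.5128|00⟩ - 0.4869i|01⟩ - 0.5128|10⟩ - 0.4869i|11⟩

H on qubit 0 mixes each pair of kets that differ only in qubit 0: amplitudes (a, b) of (|…0…⟩, |…1…⟩) become ((a + b)/√2, (a − b)/√2). Kets absent from the input have amplitude 0.
(|00⟩, |10⟩): (a, b) = (0, 0.7252) → (0.5128, -0.5128)
(|01⟩, |11⟩): (a, b) = (-0.6886i, 0) → (-0.4869i, -0.4869i)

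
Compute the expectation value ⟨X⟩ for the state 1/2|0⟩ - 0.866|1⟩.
-0.866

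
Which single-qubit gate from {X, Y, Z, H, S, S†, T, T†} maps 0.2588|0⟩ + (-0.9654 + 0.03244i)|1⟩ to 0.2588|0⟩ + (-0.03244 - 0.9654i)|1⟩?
S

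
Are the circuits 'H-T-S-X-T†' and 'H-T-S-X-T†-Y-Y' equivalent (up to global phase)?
Yes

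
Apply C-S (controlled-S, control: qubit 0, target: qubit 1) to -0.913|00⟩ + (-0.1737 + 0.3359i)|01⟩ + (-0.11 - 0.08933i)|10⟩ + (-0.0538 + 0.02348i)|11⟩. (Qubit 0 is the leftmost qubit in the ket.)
-0.913|00⟩ + (-0.1737 + 0.3359i)|01⟩ + (-0.11 - 0.08933i)|10⟩ + (-0.02348 - 0.0538i)|11⟩

C-S leaves the control-|0⟩ kets |00⟩, |01⟩ unchanged and applies S to qubit 1 on the control-|1⟩ pair (|10⟩, |11⟩).
S = [[1, 0], [0, i]].
With a = amp(|10⟩) = (-0.11 - 0.08933i) and b = amp(|11⟩) = (-0.0538 + 0.02348i):
new amp(|10⟩) = (1)·a = (-0.11 - 0.08933i)
new amp(|11⟩) = (i)·b = (-0.02348 - 0.0538i)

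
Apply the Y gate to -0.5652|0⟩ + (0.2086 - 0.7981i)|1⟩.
(-0.7981 - 0.2086i)|0⟩ - 0.5652i|1⟩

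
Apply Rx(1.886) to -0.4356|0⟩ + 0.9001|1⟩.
(-0.2559 - 0.7285i)|0⟩ + (0.5287 + 0.3525i)|1⟩

Rx(1.886) = [[cos(θ/2), −i·sin(θ/2)], [−i·sin(θ/2), cos(θ/2)]]; θ = 1.886, cos(θ/2) ≈ 0.587363, sin(θ/2) ≈ 0.809324.
With a = amp(|0⟩) = -0.4356 and b = amp(|1⟩) = 0.9001:
new amp(|0⟩) = (0.587363)·a + (-0.809324i)·b = (-0.2559 - 0.7285i)
new amp(|1⟩) = (-0.809324i)·a + (0.587363)·b = (0.5287 + 0.3525i)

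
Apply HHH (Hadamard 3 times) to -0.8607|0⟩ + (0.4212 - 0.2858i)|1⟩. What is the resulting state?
(-0.3108 - 0.2021i)|0⟩ + (-0.9064 + 0.2021i)|1⟩

H² = I, so H^3 = H: a single Hadamard. With (a, b) = (-0.8607, (0.4212 - 0.2858i)), H gives ((a + b)/√2, (a − b)/√2) = ((-0.3108 - 0.2021i), (-0.9064 + 0.2021i)).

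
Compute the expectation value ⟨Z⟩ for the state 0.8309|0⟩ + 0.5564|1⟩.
0.3808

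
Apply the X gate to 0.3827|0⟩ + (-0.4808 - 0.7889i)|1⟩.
(-0.4808 - 0.7889i)|0⟩ + 0.3827|1⟩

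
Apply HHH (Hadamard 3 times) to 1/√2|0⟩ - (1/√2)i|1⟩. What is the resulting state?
(1/2 - (1/2)i)|0⟩ + (1/2 + (1/2)i)|1⟩

H² = I, so H^3 = H: a single Hadamard. With (a, b) = (1/√2, -(1/√2)i), H gives ((a + b)/√2, (a − b)/√2) = ((1/2 - (1/2)i), (1/2 + (1/2)i)).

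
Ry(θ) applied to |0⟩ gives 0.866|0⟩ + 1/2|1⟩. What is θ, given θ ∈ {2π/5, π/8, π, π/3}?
π/3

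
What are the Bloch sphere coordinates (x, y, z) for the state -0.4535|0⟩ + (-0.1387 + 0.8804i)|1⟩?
(0.1258, -0.7985, -0.5887)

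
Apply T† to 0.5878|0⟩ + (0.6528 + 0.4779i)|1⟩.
0.5878|0⟩ + (0.7995 - 0.1237i)|1⟩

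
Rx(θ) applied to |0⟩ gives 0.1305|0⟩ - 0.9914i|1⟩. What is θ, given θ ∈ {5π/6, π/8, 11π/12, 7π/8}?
11π/12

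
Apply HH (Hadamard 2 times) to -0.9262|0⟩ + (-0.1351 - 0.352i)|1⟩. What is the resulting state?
-0.9262|0⟩ + (-0.1351 - 0.352i)|1⟩

H² = I, so an even number of Hadamards cancels: H^2 = I and the state is unchanged.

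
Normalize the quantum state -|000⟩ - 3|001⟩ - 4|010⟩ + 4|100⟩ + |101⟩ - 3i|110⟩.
-0.1387|000⟩ - 0.416|001⟩ - 0.5547|010⟩ + 0.5547|100⟩ + 0.1387|101⟩ - 0.416i|110⟩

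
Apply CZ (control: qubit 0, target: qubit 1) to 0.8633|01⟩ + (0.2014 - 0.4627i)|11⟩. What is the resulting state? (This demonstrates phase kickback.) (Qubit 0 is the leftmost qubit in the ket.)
0.8633|01⟩ + (-0.2014 + 0.4627i)|11⟩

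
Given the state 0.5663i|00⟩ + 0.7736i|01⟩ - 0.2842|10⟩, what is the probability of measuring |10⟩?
0.08077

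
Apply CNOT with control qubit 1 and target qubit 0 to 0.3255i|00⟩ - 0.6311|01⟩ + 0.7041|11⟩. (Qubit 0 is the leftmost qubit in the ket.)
0.3255i|00⟩ + 0.7041|01⟩ - 0.6311|11⟩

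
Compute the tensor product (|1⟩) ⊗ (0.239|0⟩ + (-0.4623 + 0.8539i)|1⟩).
0.239|10⟩ + (-0.4623 + 0.8539i)|11⟩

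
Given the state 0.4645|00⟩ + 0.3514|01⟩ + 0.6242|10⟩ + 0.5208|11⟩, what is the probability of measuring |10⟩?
0.3896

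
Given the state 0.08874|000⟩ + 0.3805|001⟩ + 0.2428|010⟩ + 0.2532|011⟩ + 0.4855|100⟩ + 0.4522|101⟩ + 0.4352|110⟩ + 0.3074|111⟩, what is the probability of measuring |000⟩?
0.007875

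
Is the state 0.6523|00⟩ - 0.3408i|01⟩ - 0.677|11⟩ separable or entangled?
Entangled

Writing the state as a|00⟩ + b|01⟩ + c|10⟩ + d|11⟩, it is a product state iff ad − bc = 0.
Here (a, b, c, d) = (0.6523, -0.3408i, 0, -0.677): ad − bc = (0.6523)(-0.677) − (-0.3408i)(0) = -0.4416 ≠ 0, so the state is entangled.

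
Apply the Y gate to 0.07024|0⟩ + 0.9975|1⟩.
-0.9975i|0⟩ + 0.07024i|1⟩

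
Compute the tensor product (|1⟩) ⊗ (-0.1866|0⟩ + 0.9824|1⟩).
-0.1866|10⟩ + 0.9824|11⟩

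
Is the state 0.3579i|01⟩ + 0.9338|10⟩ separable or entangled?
Entangled

Writing the state as a|00⟩ + b|01⟩ + c|10⟩ + d|11⟩, it is a product state iff ad − bc = 0.
Here (a, b, c, d) = (0, 0.3579i, 0.9338, 0): ad − bc = (0)(0) − (0.3579i)(0.9338) = -0.3342i ≠ 0, so the state is entangled.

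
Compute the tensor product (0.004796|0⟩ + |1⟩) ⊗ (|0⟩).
0.004796|00⟩ + |10⟩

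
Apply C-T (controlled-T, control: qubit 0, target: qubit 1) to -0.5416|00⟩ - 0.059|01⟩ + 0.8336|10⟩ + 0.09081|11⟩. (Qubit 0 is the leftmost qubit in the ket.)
-0.5416|00⟩ - 0.059|01⟩ + 0.8336|10⟩ + (0.06421 + 0.06421i)|11⟩

C-T leaves the control-|0⟩ kets |00⟩, |01⟩ unchanged and applies T to qubit 1 on the control-|1⟩ pair (|10⟩, |11⟩).
T = [[1, 0], [0, (1/√2 + (1/√2)i)]].
With a = amp(|10⟩) = 0.8336 and b = amp(|11⟩) = 0.09081:
new amp(|10⟩) = (1)·a = 0.8336
new amp(|11⟩) = (1/√2 + (1/√2)i)·b = (0.06421 + 0.06421i)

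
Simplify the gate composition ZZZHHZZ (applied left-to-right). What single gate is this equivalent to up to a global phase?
Z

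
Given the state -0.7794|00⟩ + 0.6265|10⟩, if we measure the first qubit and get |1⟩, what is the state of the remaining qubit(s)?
|0⟩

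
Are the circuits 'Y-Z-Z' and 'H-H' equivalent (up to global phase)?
No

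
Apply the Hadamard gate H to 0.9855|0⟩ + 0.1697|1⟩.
0.8168|0⟩ + 0.5769|1⟩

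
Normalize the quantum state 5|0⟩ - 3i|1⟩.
0.8575|0⟩ - 0.5145i|1⟩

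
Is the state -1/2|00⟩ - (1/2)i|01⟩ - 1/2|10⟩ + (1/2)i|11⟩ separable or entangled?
Entangled

Writing the state as a|00⟩ + b|01⟩ + c|10⟩ + d|11⟩, it is a product state iff ad − bc = 0.
Here (a, b, c, d) = (-1/2, -(1/2)i, -1/2, (1/2)i): ad − bc = (-1/2)((1/2)i) − (-(1/2)i)(-1/2) = -(1/2)i ≠ 0, so the state is entangled.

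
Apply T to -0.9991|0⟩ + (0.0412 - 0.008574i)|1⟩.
-0.9991|0⟩ + (0.0352 + 0.02307i)|1⟩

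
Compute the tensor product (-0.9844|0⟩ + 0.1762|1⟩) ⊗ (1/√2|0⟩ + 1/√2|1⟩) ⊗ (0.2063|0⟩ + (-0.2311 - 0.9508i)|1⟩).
-0.1436|000⟩ + (0.1609 + 0.6618i)|001⟩ - 0.1436|010⟩ + (0.1609 + 0.6618i)|011⟩ + 0.0257|100⟩ + (-0.02879 - 0.1185i)|101⟩ + 0.0257|110⟩ + (-0.02879 - 0.1185i)|111⟩

amp(|b₁b₂…⟩) = product of the factor amplitudes for bits b₁, b₂, …; only kets whose every factor amplitude is nonzero survive.
|000⟩: (-0.9844)(1/√2)(0.2063) = -0.1436
|001⟩: (-0.9844)(1/√2)(-0.2311 - 0.9508i) = (0.1609 + 0.6618i)
|010⟩: (-0.9844)(1/√2)(0.2063) = -0.1436
|011⟩: (-0.9844)(1/√2)(-0.2311 - 0.9508i) = (0.1609 + 0.6618i)
|100⟩: (0.1762)(1/√2)(0.2063) = 0.0257
|101⟩: (0.1762)(1/√2)(-0.2311 - 0.9508i) = (-0.02879 - 0.1185i)
|110⟩: (0.1762)(1/√2)(0.2063) = 0.0257
|111⟩: (0.1762)(1/√2)(-0.2311 - 0.9508i) = (-0.02879 - 0.1185i)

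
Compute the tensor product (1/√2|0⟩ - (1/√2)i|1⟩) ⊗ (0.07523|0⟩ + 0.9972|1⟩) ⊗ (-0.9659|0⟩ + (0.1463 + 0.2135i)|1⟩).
-0.05138|000⟩ + (0.007783 + 0.01136i)|001⟩ - 0.6811|010⟩ + (0.1032 + 0.1505i)|011⟩ + 0.05138i|100⟩ + (0.01136 - 0.007783i)|101⟩ + 0.6811i|110⟩ + (0.1505 - 0.1032i)|111⟩

amp(|b₁b₂…⟩) = product of the factor amplitudes for bits b₁, b₂, …; only kets whose every factor amplitude is nonzero survive.
|000⟩: (1/√2)(0.07523)(-0.9659) = -0.05138
|001⟩: (1/√2)(0.07523)(0.1463 + 0.2135i) = (0.007783 + 0.01136i)
|010⟩: (1/√2)(0.9972)(-0.9659) = -0.6811
|011⟩: (1/√2)(0.9972)(0.1463 + 0.2135i) = (0.1032 + 0.1505i)
|100⟩: (-(1/√2)i)(0.07523)(-0.9659) = 0.05138i
|101⟩: (-(1/√2)i)(0.07523)(0.1463 + 0.2135i) = (0.01136 - 0.007783i)
|110⟩: (-(1/√2)i)(0.9972)(-0.9659) = 0.6811i
|111⟩: (-(1/√2)i)(0.9972)(0.1463 + 0.2135i) = (0.1505 - 0.1032i)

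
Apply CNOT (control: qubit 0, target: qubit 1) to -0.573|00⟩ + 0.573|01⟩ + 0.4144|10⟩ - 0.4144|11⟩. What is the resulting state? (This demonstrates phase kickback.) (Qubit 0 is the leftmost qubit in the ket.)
-0.573|00⟩ + 0.573|01⟩ - 0.4144|10⟩ + 0.4144|11⟩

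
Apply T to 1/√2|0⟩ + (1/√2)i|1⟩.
1/√2|0⟩ + (-1/2 + (1/2)i)|1⟩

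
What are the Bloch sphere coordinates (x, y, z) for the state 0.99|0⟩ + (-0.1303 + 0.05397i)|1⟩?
(-0.258, 0.1069, 0.9602)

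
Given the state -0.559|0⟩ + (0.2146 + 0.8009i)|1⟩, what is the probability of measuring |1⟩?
0.6875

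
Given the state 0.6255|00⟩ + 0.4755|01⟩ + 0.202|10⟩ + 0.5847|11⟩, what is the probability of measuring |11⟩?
0.3419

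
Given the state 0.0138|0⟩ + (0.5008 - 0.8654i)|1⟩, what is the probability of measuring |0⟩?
0.0001904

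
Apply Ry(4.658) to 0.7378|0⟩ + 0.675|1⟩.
-0.9974|0⟩ + 0.07155|1⟩

Ry(4.658) = [[cos(θ/2), −sin(θ/2)], [sin(θ/2), cos(θ/2)]]; θ = 4.658, cos(θ/2) ≈ -0.687618, sin(θ/2) ≈ 0.726072.
With a = amp(|0⟩) = 0.7378 and b = amp(|1⟩) = 0.675:
new amp(|0⟩) = (-0.687618)·a + (-0.726072)·b = -0.9974
new amp(|1⟩) = (0.726072)·a + (-0.687618)·b = 0.07155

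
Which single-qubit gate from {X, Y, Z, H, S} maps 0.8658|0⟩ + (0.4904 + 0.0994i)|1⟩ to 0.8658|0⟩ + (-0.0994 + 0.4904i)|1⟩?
S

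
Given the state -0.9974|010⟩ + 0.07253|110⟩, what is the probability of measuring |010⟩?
0.9948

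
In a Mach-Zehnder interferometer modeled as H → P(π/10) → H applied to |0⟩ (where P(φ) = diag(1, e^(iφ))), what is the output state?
(0.9755 + 0.1545i)|0⟩ + (0.02447 - 0.1545i)|1⟩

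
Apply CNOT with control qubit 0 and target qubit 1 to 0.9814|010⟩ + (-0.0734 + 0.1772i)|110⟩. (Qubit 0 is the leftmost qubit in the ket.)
0.9814|010⟩ + (-0.0734 + 0.1772i)|100⟩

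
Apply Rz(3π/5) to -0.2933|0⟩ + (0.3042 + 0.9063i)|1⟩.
(-0.1724 + 0.2373i)|0⟩ + (-0.5544 + 0.7788i)|1⟩

Rz(3π/5) = [[e^(−iθ/2), 0], [0, e^(iθ/2)]] with e^(±iθ/2) = cos(θ/2) ± i·sin(θ/2); θ = 3π/5, cos(θ/2) ≈ 0.587785, sin(θ/2) ≈ 0.809017.
With a = amp(|0⟩) = -0.2933 and b = amp(|1⟩) = (0.3042 + 0.9063i):
new amp(|0⟩) = (0.587785 - 0.809017i)·a = (-0.1724 + 0.2373i)
new amp(|1⟩) = (0.587785 + 0.809017i)·b = (-0.5544 + 0.7788i)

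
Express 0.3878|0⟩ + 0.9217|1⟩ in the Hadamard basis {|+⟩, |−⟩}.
0.926|+⟩ - 0.3775|−⟩

With |ψ⟩ = α|0⟩ + β|1⟩, the Hadamard-basis coefficients are ⟨+|ψ⟩ = (α + β)/√2 and ⟨−|ψ⟩ = (α − β)/√2.
Here α = 0.3878, β = 0.9217: (α + β)/√2 = 0.926, (α − β)/√2 = -0.3775.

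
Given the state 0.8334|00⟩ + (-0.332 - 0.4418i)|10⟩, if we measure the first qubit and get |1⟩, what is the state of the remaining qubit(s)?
(-0.6008 - 0.7994i)|0⟩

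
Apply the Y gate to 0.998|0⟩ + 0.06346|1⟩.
-0.06346i|0⟩ + 0.998i|1⟩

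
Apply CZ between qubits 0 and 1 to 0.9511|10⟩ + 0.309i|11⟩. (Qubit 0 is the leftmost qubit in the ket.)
0.9511|10⟩ - 0.309i|11⟩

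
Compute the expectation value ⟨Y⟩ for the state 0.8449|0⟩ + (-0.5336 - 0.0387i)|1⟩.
-0.0654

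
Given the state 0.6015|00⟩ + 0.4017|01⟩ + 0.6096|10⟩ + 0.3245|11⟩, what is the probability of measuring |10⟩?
0.3716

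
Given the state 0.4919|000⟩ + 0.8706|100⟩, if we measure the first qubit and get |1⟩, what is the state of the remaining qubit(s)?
|00⟩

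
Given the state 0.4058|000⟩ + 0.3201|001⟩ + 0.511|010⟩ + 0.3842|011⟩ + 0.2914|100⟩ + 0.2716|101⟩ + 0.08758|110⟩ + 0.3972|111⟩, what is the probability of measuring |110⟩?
0.00767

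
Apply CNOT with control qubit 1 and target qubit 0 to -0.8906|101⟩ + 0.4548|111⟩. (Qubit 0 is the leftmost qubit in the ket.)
0.4548|011⟩ - 0.8906|101⟩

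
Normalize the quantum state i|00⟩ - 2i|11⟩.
(1/√5)i|00⟩ - 0.8944i|11⟩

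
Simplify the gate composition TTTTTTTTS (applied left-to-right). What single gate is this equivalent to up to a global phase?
S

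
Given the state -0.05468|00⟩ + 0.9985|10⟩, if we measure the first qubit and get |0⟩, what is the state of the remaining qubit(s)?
-|0⟩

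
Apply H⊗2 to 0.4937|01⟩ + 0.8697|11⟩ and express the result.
0.6817|00⟩ - 0.6817|01⟩ - 0.188|10⟩ + 0.188|11⟩

H⊗2 gives amp(|y⟩) = (1/2) Σ_x (−1)^(x·y) amp(|x⟩), where x·y is the number of positions in which both x and y have a 1.
|00⟩: (0.4937 + 0.8697)/2 = 0.6817
|01⟩: (-0.4937 - 0.8697)/2 = -0.6817
|10⟩: (0.4937 - 0.8697)/2 = -0.188
|11⟩: (-0.4937 + 0.8697)/2 = 0.188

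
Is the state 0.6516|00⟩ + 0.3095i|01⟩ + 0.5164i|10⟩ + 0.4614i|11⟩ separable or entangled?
Entangled

Writing the state as a|00⟩ + b|01⟩ + c|10⟩ + d|11⟩, it is a product state iff ad − bc = 0.
Here (a, b, c, d) = (0.6516, 0.3095i, 0.5164i, 0.4614i): ad − bc = (0.6516)(0.4614i) − (0.3095i)(0.5164i) = (0.1598 + 0.3006i) ≠ 0, so the state is entangled.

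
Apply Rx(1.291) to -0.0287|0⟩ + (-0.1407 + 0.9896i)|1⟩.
(0.5724 + 0.08464i)|0⟩ + (-0.1124 + 0.8078i)|1⟩

Rx(1.291) = [[cos(θ/2), −i·sin(θ/2)], [−i·sin(θ/2), cos(θ/2)]]; θ = 1.291, cos(θ/2) ≈ 0.798799, sin(θ/2) ≈ 0.601598.
With a = amp(|0⟩) = -0.0287 and b = amp(|1⟩) = (-0.1407 + 0.9896i):
new amp(|0⟩) = (0.798799)·a + (-0.601598i)·b = (0.5724 + 0.08464i)
new amp(|1⟩) = (-0.601598i)·a + (0.798799)·b = (-0.1124 + 0.8078i)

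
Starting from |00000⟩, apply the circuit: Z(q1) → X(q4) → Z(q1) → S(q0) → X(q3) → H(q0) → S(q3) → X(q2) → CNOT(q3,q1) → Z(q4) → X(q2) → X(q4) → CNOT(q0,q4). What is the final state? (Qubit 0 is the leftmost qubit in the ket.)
-(1/√2)i|01010⟩ - (1/√2)i|11011⟩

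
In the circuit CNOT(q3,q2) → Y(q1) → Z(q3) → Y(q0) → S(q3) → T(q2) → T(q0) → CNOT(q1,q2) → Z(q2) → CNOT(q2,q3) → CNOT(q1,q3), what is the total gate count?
11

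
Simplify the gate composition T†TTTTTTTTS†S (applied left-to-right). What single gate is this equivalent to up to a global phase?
T†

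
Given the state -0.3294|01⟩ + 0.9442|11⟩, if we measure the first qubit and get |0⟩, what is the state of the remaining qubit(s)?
-|1⟩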